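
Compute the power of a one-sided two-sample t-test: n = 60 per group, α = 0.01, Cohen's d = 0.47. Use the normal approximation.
Power ≈ 0.60

Power calculation (two-sample t-test, normal approximation):
z_β = d · √(n/2) - z_α
z_β = 0.47 · √(60/2) - 2.326
z_β = 0.47 · 5.477 - 2.326
z_β = 0.248

Power = Φ(z_β) = Φ(0.248) ≈ 0.598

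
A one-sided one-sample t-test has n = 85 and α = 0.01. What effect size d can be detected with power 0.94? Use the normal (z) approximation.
d ≈ 0.42

Minimum detectable effect (one-sample t-test, normal approximation):
d = (z_α + z_β) / √n
d = (2.326 + 1.555) / √85
d = 3.881 / 9.220
d ≈ 0.42

By Cohen's convention (0.2 small / 0.5 medium / 0.8 large): small effect.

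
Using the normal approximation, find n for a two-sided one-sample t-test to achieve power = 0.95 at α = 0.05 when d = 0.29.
n = 155

Sample size formula (one-sample t-test, normal approximation):
n = ((z_{α/2} + z_β) / d)²

z_{α/2} = 1.960 (for α = 0.05, two-sided)
z_β = 1.645 (for power = 0.95)
d = 0.29

n = ((1.960 + 1.645) / 0.29)²
n = (12.431)²
n ≈ 154.53
Round up to the next whole number: n = 155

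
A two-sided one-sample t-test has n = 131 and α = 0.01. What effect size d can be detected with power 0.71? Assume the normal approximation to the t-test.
d ≈ 0.27

Minimum detectable effect (one-sample t-test, normal approximation):
d = (z_{α/2} + z_β) / √n
d = (2.576 + 0.553) / √131
d = 3.129 / 11.446
d ≈ 0.27

By Cohen's convention (0.2 small / 0.5 medium / 0.8 large): small effect.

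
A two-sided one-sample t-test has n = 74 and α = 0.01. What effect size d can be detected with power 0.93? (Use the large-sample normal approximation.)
d ≈ 0.47

Minimum detectable effect (one-sample t-test, normal approximation):
d = (z_{α/2} + z_β) / √n
d = (2.576 + 1.476) / √74
d = 4.052 / 8.602
d ≈ 0.47

By Cohen's convention (0.2 small / 0.5 medium / 0.8 large): small effect.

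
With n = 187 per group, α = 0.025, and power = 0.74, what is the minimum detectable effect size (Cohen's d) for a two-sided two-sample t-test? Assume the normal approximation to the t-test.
d ≈ 0.30

Minimum detectable effect (two-sample t-test, normal approximation):
d = (z_{α/2} + z_β) / √(n/2)
d = (2.241 + 0.643) / √(187/2)
d = 2.885 / 9.670
d ≈ 0.30

By Cohen's convention (0.2 small / 0.5 medium / 0.8 large): small effect.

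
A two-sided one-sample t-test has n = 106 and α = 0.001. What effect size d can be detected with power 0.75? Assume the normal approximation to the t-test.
d ≈ 0.39

Minimum detectable effect (one-sample t-test, normal approximation):
d = (z_{α/2} + z_β) / √n
d = (3.291 + 0.674) / √106
d = 3.965 / 10.296
d ≈ 0.39

By Cohen's convention (0.2 small / 0.5 medium / 0.8 large): small effect.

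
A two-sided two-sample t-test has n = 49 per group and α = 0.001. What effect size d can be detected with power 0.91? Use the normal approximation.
d ≈ 0.94

Minimum detectable effect (two-sample t-test, normal approximation):
d = (z_{α/2} + z_β) / √(n/2)
d = (3.291 + 1.341) / √(49/2)
d = 4.631 / 4.950
d ≈ 0.94

By Cohen's convention (0.2 small / 0.5 medium / 0.8 large): large effect.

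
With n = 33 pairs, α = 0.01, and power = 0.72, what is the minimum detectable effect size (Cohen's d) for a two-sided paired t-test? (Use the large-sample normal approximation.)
d ≈ 0.55

Minimum detectable effect (paired t-test, normal approximation):
d = (z_{α/2} + z_β) / √n
d = (2.576 + 0.583) / √33
d = 3.159 / 5.745
d ≈ 0.55

By Cohen's convention (0.2 small / 0.5 medium / 0.8 large): medium effect.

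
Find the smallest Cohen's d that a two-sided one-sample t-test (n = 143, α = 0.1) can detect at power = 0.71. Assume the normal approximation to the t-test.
d ≈ 0.18

Minimum detectable effect (one-sample t-test, normal approximation):
d = (z_{α/2} + z_β) / √n
d = (1.645 + 0.553) / √143
d = 2.198 / 11.958
d ≈ 0.18

By Cohen's convention (0.2 small / 0.5 medium / 0.8 large): very small effect.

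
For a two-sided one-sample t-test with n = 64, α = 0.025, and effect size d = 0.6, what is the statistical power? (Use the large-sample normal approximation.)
Power ≈ 0.99

Power calculation (one-sample t-test, normal approximation):
z_β = d · √n - z_{α/2}
z_β = 0.6 · √64 - 2.241
z_β = 0.6 · 8.000 - 2.241
z_β = 2.559

Power = Φ(z_β) = Φ(2.559) ≈ 0.995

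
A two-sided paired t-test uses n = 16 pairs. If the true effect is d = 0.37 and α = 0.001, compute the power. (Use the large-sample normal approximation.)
Power ≈ 0.04

Power calculation (paired t-test, normal approximation):
z_β = d · √n - z_{α/2}
z_β = 0.37 · √16 - 3.291
z_β = 0.37 · 4.000 - 3.291
z_β = -1.811

Power = Φ(z_β) = Φ(-1.811) ≈ 0.035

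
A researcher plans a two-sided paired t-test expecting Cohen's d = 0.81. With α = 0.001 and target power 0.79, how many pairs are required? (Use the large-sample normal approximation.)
n = 26 pairs

Sample size formula (paired t-test, normal approximation):
n = ((z_{α/2} + z_β) / d)²

z_{α/2} = 3.291 (for α = 0.001, two-sided)
z_β = 0.806 (for power = 0.79)
d = 0.81

n = ((3.291 + 0.806) / 0.81)²
n = (5.058)²
n ≈ 25.58
Round up to the next whole number: n = 26 pairs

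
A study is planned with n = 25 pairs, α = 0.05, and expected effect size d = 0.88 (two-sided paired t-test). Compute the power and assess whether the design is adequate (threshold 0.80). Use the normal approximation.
Power ≈ 0.99; the study is adequately powered (power ≥ 0.80)

Power calculation (paired t-test, normal approximation):
z_β = d · √n - z_{α/2}
z_β = 0.88 · √25 - 1.960
z_β = 0.88 · 5.000 - 1.960
z_β = 2.440

Power = Φ(z_β) = Φ(2.440) ≈ 0.993

Effect size d = 0.88 is large by Cohen's convention (0.2/0.5/0.8).

Threshold: power ≥ 0.80 is conventionally adequate.
Power ≈ 0.99 → the study is adequately powered (power ≥ 0.80).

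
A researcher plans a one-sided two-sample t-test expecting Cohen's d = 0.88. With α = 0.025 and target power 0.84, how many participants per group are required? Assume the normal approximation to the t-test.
n = 23 per group

Sample size formula (two-sample t-test, normal approximation):
n = 2 · ((z_α + z_β) / d)²

z_α = 1.960 (for α = 0.025, one-sided)
z_β = 0.994 (for power = 0.84)
d = 0.88

n = 2 · ((1.960 + 0.994) / 0.88)²
n = 2 · (3.357)²
n ≈ 22.54
Round up to the next whole number: n = 23 per group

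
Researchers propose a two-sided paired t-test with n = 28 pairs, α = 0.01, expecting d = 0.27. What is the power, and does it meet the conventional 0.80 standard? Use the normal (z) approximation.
Power ≈ 0.13; the study is underpowered (power < 0.80)

Power calculation (paired t-test, normal approximation):
z_β = d · √n - z_{α/2}
z_β = 0.27 · √28 - 2.576
z_β = 0.27 · 5.292 - 2.576
z_β = -1.147

Power = Φ(z_β) = Φ(-1.147) ≈ 0.126

Effect size d = 0.27 is small by Cohen's convention (0.2/0.5/0.8).

Threshold: power ≥ 0.80 is conventionally adequate.
Power ≈ 0.13 → the study is underpowered (power < 0.80).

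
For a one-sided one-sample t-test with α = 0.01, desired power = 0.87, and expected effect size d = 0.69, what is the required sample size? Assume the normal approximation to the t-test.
n = 26

Sample size formula (one-sample t-test, normal approximation):
n = ((z_α + z_β) / d)²

z_α = 2.326 (for α = 0.01, one-sided)
z_β = 1.126 (for power = 0.87)
d = 0.69

n = ((2.326 + 1.126) / 0.69)²
n = (5.003)²
n ≈ 25.03
Round up to the next whole number: n = 26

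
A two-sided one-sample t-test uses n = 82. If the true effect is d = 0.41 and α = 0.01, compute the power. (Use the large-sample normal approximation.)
Power ≈ 0.87

Power calculation (one-sample t-test, normal approximation):
z_β = d · √n - z_{α/2}
z_β = 0.41 · √82 - 2.576
z_β = 0.41 · 9.055 - 2.576
z_β = 1.137

Power = Φ(z_β) = Φ(1.137) ≈ 0.872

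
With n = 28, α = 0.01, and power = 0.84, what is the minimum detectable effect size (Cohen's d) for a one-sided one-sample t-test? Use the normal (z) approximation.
d ≈ 0.63

Minimum detectable effect (one-sample t-test, normal approximation):
d = (z_α + z_β) / √n
d = (2.326 + 0.994) / √28
d = 3.321 / 5.292
d ≈ 0.63

By Cohen's convention (0.2 small / 0.5 medium / 0.8 large): medium effect.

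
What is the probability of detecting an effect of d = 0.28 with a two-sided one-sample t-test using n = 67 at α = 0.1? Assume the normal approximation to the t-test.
Power ≈ 0.74

Power calculation (one-sample t-test, normal approximation):
z_β = d · √n - z_{α/2}
z_β = 0.28 · √67 - 1.645
z_β = 0.28 · 8.185 - 1.645
z_β = 0.647

Power = Φ(z_β) = Φ(0.647) ≈ 0.741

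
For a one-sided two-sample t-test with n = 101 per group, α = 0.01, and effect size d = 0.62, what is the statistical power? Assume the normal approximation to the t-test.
Power ≈ 0.98

Power calculation (two-sample t-test, normal approximation):
z_β = d · √(n/2) - z_α
z_β = 0.62 · √(101/2) - 2.326
z_β = 0.62 · 7.106 - 2.326
z_β = 2.080

Power = Φ(z_β) = Φ(2.080) ≈ 0.981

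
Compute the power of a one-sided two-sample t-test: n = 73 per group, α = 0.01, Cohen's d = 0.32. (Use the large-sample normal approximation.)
Power ≈ 0.35

Power calculation (two-sample t-test, normal approximation):
z_β = d · √(n/2) - z_α
z_β = 0.32 · √(73/2) - 2.326
z_β = 0.32 · 6.042 - 2.326
z_β = -0.393

Power = Φ(z_β) = Φ(-0.393) ≈ 0.347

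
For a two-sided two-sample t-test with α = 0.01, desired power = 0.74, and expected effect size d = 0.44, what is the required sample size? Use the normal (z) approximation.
n = 108 per group

Sample size formula (two-sample t-test, normal approximation):
n = 2 · ((z_{α/2} + z_β) / d)²

z_{α/2} = 2.576 (for α = 0.01, two-sided)
z_β = 0.643 (for power = 0.74)
d = 0.44

n = 2 · ((2.576 + 0.643) / 0.44)²
n = 2 · (7.316)²
n ≈ 107.05
Round up to the next whole number: n = 108 per group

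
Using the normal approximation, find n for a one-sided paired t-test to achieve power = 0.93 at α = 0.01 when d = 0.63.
n = 37 pairs

Sample size formula (paired t-test, normal approximation):
n = ((z_α + z_β) / d)²

z_α = 2.326 (for α = 0.01, one-sided)
z_β = 1.476 (for power = 0.93)
d = 0.63

n = ((2.326 + 1.476) / 0.63)²
n = (6.035)²
n ≈ 36.42
Round up to the next whole number: n = 37 pairs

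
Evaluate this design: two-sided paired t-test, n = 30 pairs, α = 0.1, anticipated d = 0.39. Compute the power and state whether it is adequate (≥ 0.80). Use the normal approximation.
Power ≈ 0.69; the study is underpowered (power < 0.80)

Power calculation (paired t-test, normal approximation):
z_β = d · √n - z_{α/2}
z_β = 0.39 · √30 - 1.645
z_β = 0.39 · 5.477 - 1.645
z_β = 0.491

Power = Φ(z_β) = Φ(0.491) ≈ 0.688

Effect size d = 0.39 is small by Cohen's convention (0.2/0.5/0.8).

Threshold: power ≥ 0.80 is conventionally adequate.
Power ≈ 0.69 → the study is underpowered (power < 0.80).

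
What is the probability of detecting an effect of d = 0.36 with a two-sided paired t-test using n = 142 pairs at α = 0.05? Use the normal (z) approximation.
Power ≈ 0.99

Power calculation (paired t-test, normal approximation):
z_β = d · √n - z_{α/2}
z_β = 0.36 · √142 - 1.960
z_β = 0.36 · 11.916 - 1.960
z_β = 2.330

Power = Φ(z_β) = Φ(2.330) ≈ 0.990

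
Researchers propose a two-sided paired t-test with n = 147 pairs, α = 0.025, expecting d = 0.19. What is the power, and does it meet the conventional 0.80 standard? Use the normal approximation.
Power ≈ 0.52; the study is underpowered (power < 0.80)

Power calculation (paired t-test, normal approximation):
z_β = d · √n - z_{α/2}
z_β = 0.19 · √147 - 2.241
z_β = 0.19 · 12.124 - 2.241
z_β = 0.062

Power = Φ(z_β) = Φ(0.062) ≈ 0.525

Effect size d = 0.19 is very small by Cohen's convention (0.2/0.5/0.8).

Threshold: power ≥ 0.80 is conventionally adequate.
Power ≈ 0.52 → the study is underpowered (power < 0.80).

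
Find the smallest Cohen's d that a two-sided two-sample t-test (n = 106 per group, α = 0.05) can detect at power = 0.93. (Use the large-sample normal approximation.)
d ≈ 0.47

Minimum detectable effect (two-sample t-test, normal approximation):
d = (z_{α/2} + z_β) / √(n/2)
d = (1.960 + 1.476) / √(106/2)
d = 3.436 / 7.280
d ≈ 0.47

By Cohen's convention (0.2 small / 0.5 medium / 0.8 large): small effect.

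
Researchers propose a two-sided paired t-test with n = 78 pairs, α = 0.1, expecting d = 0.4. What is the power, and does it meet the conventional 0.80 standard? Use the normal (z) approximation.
Power ≈ 0.97; the study is adequately powered (power ≥ 0.80)

Power calculation (paired t-test, normal approximation):
z_β = d · √n - z_{α/2}
z_β = 0.4 · √78 - 1.645
z_β = 0.4 · 8.832 - 1.645
z_β = 1.888

Power = Φ(z_β) = Φ(1.888) ≈ 0.970

Effect size d = 0.4 is small by Cohen's convention (0.2/0.5/0.8).

Threshold: power ≥ 0.80 is conventionally adequate.
Power ≈ 0.97 → the study is adequately powered (power ≥ 0.80).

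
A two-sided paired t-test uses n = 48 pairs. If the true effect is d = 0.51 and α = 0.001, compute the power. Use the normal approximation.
Power ≈ 0.60

Power calculation (paired t-test, normal approximation):
z_β = d · √n - z_{α/2}
z_β = 0.51 · √48 - 3.291
z_β = 0.51 · 6.928 - 3.291
z_β = 0.243

Power = Φ(z_β) = Φ(0.243) ≈ 0.596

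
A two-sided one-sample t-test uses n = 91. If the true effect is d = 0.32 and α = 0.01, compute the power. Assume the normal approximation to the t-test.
Power ≈ 0.68

Power calculation (one-sample t-test, normal approximation):
z_β = d · √n - z_{α/2}
z_β = 0.32 · √91 - 2.576
z_β = 0.32 · 9.539 - 2.576
z_β = 0.477

Power = Φ(z_β) = Φ(0.477) ≈ 0.683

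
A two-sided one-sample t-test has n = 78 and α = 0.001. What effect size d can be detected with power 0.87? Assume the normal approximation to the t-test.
d ≈ 0.50

Minimum detectable effect (one-sample t-test, normal approximation):
d = (z_{α/2} + z_β) / √n
d = (3.291 + 1.126) / √78
d = 4.417 / 8.832
d ≈ 0.50

By Cohen's convention (0.2 small / 0.5 medium / 0.8 large): medium effect.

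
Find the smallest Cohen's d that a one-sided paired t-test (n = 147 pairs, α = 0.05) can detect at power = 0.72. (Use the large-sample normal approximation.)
d ≈ 0.18

Minimum detectable effect (paired t-test, normal approximation):
d = (z_α + z_β) / √n
d = (1.645 + 0.583) / √147
d = 2.228 / 12.124
d ≈ 0.18

By Cohen's convention (0.2 small / 0.5 medium / 0.8 large): very small effect.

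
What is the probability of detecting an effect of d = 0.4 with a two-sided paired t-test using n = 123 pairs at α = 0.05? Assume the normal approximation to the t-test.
Power ≈ 0.99

Power calculation (paired t-test, normal approximation):
z_β = d · √n - z_{α/2}
z_β = 0.4 · √123 - 1.960
z_β = 0.4 · 11.091 - 1.960
z_β = 2.476

Power = Φ(z_β) = Φ(2.476) ≈ 0.993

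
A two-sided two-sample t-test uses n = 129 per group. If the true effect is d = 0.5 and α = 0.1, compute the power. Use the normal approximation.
Power ≈ 0.99

Power calculation (two-sample t-test, normal approximation):
z_β = d · √(n/2) - z_{α/2}
z_β = 0.5 · √(129/2) - 1.645
z_β = 0.5 · 8.031 - 1.645
z_β = 2.371

Power = Φ(z_β) = Φ(2.371) ≈ 0.991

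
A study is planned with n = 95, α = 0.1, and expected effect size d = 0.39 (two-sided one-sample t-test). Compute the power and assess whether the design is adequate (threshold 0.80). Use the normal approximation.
Power ≈ 0.98; the study is adequately powered (power ≥ 0.80)

Power calculation (one-sample t-test, normal approximation):
z_β = d · √n - z_{α/2}
z_β = 0.39 · √95 - 1.645
z_β = 0.39 · 9.747 - 1.645
z_β = 2.156

Power = Φ(z_β) = Φ(2.156) ≈ 0.984

Effect size d = 0.39 is small by Cohen's convention (0.2/0.5/0.8).

Threshold: power ≥ 0.80 is conventionally adequate.
Power ≈ 0.98 → the study is adequately powered (power ≥ 0.80).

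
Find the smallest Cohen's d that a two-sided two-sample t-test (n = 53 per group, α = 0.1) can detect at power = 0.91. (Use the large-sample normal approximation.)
d ≈ 0.58

Minimum detectable effect (two-sample t-test, normal approximation):
d = (z_{α/2} + z_β) / √(n/2)
d = (1.645 + 1.341) / √(53/2)
d = 2.986 / 5.148
d ≈ 0.58

By Cohen's convention (0.2 small / 0.5 medium / 0.8 large): medium effect.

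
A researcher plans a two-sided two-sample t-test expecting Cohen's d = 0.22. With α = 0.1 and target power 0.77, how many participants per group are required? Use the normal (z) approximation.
n = 235 per group

Sample size formula (two-sample t-test, normal approximation):
n = 2 · ((z_{α/2} + z_β) / d)²

z_{α/2} = 1.645 (for α = 0.1, two-sided)
z_β = 0.739 (for power = 0.77)
d = 0.22

n = 2 · ((1.645 + 0.739) / 0.22)²
n = 2 · (10.836)²
n ≈ 234.84
Round up to the next whole number: n = 235 per group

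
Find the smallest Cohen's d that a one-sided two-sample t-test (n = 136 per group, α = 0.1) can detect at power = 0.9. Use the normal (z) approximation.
d ≈ 0.31

Minimum detectable effect (two-sample t-test, normal approximation):
d = (z_α + z_β) / √(n/2)
d = (1.282 + 1.282) / √(136/2)
d = 2.563 / 8.246
d ≈ 0.31

By Cohen's convention (0.2 small / 0.5 medium / 0.8 large): small effect.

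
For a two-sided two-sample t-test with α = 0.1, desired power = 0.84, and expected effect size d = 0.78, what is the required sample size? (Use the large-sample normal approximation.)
n = 23 per group

Sample size formula (two-sample t-test, normal approximation):
n = 2 · ((z_{α/2} + z_β) / d)²

z_{α/2} = 1.645 (for α = 0.1, two-sided)
z_β = 0.994 (for power = 0.84)
d = 0.78

n = 2 · ((1.645 + 0.994) / 0.78)²
n = 2 · (3.383)²
n ≈ 22.89
Round up to the next whole number: n = 23 per group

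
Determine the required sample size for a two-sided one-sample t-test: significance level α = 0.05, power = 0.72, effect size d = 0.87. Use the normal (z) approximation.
n = 9

Sample size formula (one-sample t-test, normal approximation):
n = ((z_{α/2} + z_β) / d)²

z_{α/2} = 1.960 (for α = 0.05, two-sided)
z_β = 0.583 (for power = 0.72)
d = 0.87

n = ((1.960 + 0.583) / 0.87)²
n = (2.923)²
n ≈ 8.54
Round up to the next whole number: n = 9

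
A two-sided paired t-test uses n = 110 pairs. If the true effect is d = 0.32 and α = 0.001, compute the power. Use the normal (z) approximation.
Power ≈ 0.53

Power calculation (paired t-test, normal approximation):
z_β = d · √n - z_{α/2}
z_β = 0.32 · √110 - 3.291
z_β = 0.32 · 10.488 - 3.291
z_β = 0.066

Power = Φ(z_β) = Φ(0.066) ≈ 0.526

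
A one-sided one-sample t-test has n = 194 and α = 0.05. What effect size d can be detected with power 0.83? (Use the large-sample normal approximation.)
d ≈ 0.19

Minimum detectable effect (one-sample t-test, normal approximation):
d = (z_α + z_β) / √n
d = (1.645 + 0.954) / √194
d = 2.599 / 13.928
d ≈ 0.19

By Cohen's convention (0.2 small / 0.5 medium / 0.8 large): very small effect.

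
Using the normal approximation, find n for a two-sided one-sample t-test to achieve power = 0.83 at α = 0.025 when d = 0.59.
n = 30

Sample size formula (one-sample t-test, normal approximation):
n = ((z_{α/2} + z_β) / d)²

z_{α/2} = 2.241 (for α = 0.025, two-sided)
z_β = 0.954 (for power = 0.83)
d = 0.59

n = ((2.241 + 0.954) / 0.59)²
n = (5.415)²
n ≈ 29.32
Round up to the next whole number: n = 30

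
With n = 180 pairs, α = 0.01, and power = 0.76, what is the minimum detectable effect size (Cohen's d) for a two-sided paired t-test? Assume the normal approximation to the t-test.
d ≈ 0.24

Minimum detectable effect (paired t-test, normal approximation):
d = (z_{α/2} + z_β) / √n
d = (2.576 + 0.706) / √180
d = 3.282 / 13.416
d ≈ 0.24

By Cohen's convention (0.2 small / 0.5 medium / 0.8 large): small effect.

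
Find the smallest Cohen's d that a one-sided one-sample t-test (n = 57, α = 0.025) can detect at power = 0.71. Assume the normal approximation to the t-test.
d ≈ 0.33

Minimum detectable effect (one-sample t-test, normal approximation):
d = (z_α + z_β) / √n
d = (1.960 + 0.553) / √57
d = 2.513 / 7.550
d ≈ 0.33

By Cohen's convention (0.2 small / 0.5 medium / 0.8 large): small effect.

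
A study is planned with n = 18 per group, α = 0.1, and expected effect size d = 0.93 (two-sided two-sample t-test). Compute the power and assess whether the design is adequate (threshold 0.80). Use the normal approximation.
Power ≈ 0.87; the study is adequately powered (power ≥ 0.80)

Power calculation (two-sample t-test, normal approximation):
z_β = d · √(n/2) - z_{α/2}
z_β = 0.93 · √(18/2) - 1.645
z_β = 0.93 · 3.000 - 1.645
z_β = 1.145

Power = Φ(z_β) = Φ(1.145) ≈ 0.874

Effect size d = 0.93 is large by Cohen's convention (0.2/0.5/0.8).

Threshold: power ≥ 0.80 is conventionally adequate.
Power ≈ 0.87 → the study is adequately powered (power ≥ 0.80).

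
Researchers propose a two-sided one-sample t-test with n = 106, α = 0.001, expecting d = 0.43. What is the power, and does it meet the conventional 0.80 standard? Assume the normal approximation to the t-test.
Power ≈ 0.87; the study is adequately powered (power ≥ 0.80)

Power calculation (one-sample t-test, normal approximation):
z_β = d · √n - z_{α/2}
z_β = 0.43 · √106 - 3.291
z_β = 0.43 · 10.296 - 3.291
z_β = 1.137

Power = Φ(z_β) = Φ(1.137) ≈ 0.872

Effect size d = 0.43 is small by Cohen's convention (0.2/0.5/0.8).

Threshold: power ≥ 0.80 is conventionally adequate.
Power ≈ 0.87 → the study is adequately powered (power ≥ 0.80).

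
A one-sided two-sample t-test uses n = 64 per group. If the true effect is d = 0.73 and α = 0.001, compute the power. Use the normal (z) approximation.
Power ≈ 0.85

Power calculation (two-sample t-test, normal approximation):
z_β = d · √(n/2) - z_α
z_β = 0.73 · √(64/2) - 3.090
z_β = 0.73 · 5.657 - 3.090
z_β = 1.039

Power = Φ(z_β) = Φ(1.039) ≈ 0.851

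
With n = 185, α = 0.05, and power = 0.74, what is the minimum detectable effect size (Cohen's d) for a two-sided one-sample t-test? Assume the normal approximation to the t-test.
d ≈ 0.19

Minimum detectable effect (one-sample t-test, normal approximation):
d = (z_{α/2} + z_β) / √n
d = (1.960 + 0.643) / √185
d = 2.603 / 13.601
d ≈ 0.19

By Cohen's convention (0.2 small / 0.5 medium / 0.8 large): very small effect.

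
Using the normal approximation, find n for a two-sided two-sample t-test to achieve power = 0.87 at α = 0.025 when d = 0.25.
n = 363 per group

Sample size formula (two-sample t-test, normal approximation):
n = 2 · ((z_{α/2} + z_β) / d)²

z_{α/2} = 2.241 (for α = 0.025, two-sided)
z_β = 1.126 (for power = 0.87)
d = 0.25

n = 2 · ((2.241 + 1.126) / 0.25)²
n = 2 · (13.468)²
n ≈ 362.77
Round up to the next whole number: n = 363 per group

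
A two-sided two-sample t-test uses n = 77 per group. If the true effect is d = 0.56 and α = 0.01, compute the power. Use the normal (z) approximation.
Power ≈ 0.82

Power calculation (two-sample t-test, normal approximation):
z_β = d · √(n/2) - z_{α/2}
z_β = 0.56 · √(77/2) - 2.576
z_β = 0.56 · 6.205 - 2.576
z_β = 0.899

Power = Φ(z_β) = Φ(0.899) ≈ 0.816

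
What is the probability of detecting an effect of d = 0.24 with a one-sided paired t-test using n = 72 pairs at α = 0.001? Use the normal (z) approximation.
Power ≈ 0.15

Power calculation (paired t-test, normal approximation):
z_β = d · √n - z_α
z_β = 0.24 · √72 - 3.090
z_β = 0.24 · 8.485 - 3.090
z_β = -1.054

Power = Φ(z_β) = Φ(-1.054) ≈ 0.146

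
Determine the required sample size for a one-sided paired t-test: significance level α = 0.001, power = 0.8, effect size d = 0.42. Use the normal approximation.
n = 88 pairs

Sample size formula (paired t-test, normal approximation):
n = ((z_α + z_β) / d)²

z_α = 3.090 (for α = 0.001, one-sided)
z_β = 0.842 (for power = 0.8)
d = 0.42

n = ((3.090 + 0.842) / 0.42)²
n = (9.362)²
n ≈ 87.65
Round up to the next whole number: n = 88 pairs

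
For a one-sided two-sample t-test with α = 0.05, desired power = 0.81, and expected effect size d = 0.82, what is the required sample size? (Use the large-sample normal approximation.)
n = 19 per group

Sample size formula (two-sample t-test, normal approximation):
n = 2 · ((z_α + z_β) / d)²

z_α = 1.645 (for α = 0.05, one-sided)
z_β = 0.878 (for power = 0.81)
d = 0.82

n = 2 · ((1.645 + 0.878) / 0.82)²
n = 2 · (3.077)²
n ≈ 18.94
Round up to the next whole number: n = 19 per group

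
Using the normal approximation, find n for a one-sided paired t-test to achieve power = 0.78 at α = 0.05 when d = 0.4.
n = 37 pairs

Sample size formula (paired t-test, normal approximation):
n = ((z_α + z_β) / d)²

z_α = 1.645 (for α = 0.05, one-sided)
z_β = 0.772 (for power = 0.78)
d = 0.4

n = ((1.645 + 0.772) / 0.4)²
n = (6.043)²
n ≈ 36.52
Round up to the next whole number: n = 37 pairs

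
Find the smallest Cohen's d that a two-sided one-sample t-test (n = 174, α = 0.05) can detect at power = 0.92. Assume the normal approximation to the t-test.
d ≈ 0.26

Minimum detectable effect (one-sample t-test, normal approximation):
d = (z_{α/2} + z_β) / √n
d = (1.960 + 1.405) / √174
d = 3.365 / 13.191
d ≈ 0.26

By Cohen's convention (0.2 small / 0.5 medium / 0.8 large): small effect.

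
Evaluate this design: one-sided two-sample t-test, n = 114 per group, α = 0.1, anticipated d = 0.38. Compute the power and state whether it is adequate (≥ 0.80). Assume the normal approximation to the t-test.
Power ≈ 0.94; the study is adequately powered (power ≥ 0.80)

Power calculation (two-sample t-test, normal approximation):
z_β = d · √(n/2) - z_α
z_β = 0.38 · √(114/2) - 1.282
z_β = 0.38 · 7.550 - 1.282
z_β = 1.587

Power = Φ(z_β) = Φ(1.587) ≈ 0.944

Effect size d = 0.38 is small by Cohen's convention (0.2/0.5/0.8).

Threshold: power ≥ 0.80 is conventionally adequate.
Power ≈ 0.94 → the study is adequately powered (power ≥ 0.80).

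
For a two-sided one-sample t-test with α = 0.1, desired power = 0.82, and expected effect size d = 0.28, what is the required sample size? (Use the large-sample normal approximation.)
n = 84

Sample size formula (one-sample t-test, normal approximation):
n = ((z_{α/2} + z_β) / d)²

z_{α/2} = 1.645 (for α = 0.1, two-sided)
z_β = 0.915 (for power = 0.82)
d = 0.28

n = ((1.645 + 0.915) / 0.28)²
n = (9.143)²
n ≈ 83.59
Round up to the next whole number: n = 84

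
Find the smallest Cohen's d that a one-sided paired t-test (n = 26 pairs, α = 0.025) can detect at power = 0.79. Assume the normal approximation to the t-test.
d ≈ 0.54

Minimum detectable effect (paired t-test, normal approximation):
d = (z_α + z_β) / √n
d = (1.960 + 0.806) / √26
d = 2.766 / 5.099
d ≈ 0.54

By Cohen's convention (0.2 small / 0.5 medium / 0.8 large): medium effect.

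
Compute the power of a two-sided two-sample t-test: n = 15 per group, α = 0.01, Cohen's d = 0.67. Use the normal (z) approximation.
Power ≈ 0.23

Power calculation (two-sample t-test, normal approximation):
z_β = d · √(n/2) - z_{α/2}
z_β = 0.67 · √(15/2) - 2.576
z_β = 0.67 · 2.739 - 2.576
z_β = -0.741

Power = Φ(z_β) = Φ(-0.741) ≈ 0.229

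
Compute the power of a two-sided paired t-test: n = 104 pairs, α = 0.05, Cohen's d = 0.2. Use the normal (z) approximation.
Power ≈ 0.53

Power calculation (paired t-test, normal approximation):
z_β = d · √n - z_{α/2}
z_β = 0.2 · √104 - 1.960
z_β = 0.2 · 10.198 - 1.960
z_β = 0.080

Power = Φ(z_β) = Φ(0.080) ≈ 0.532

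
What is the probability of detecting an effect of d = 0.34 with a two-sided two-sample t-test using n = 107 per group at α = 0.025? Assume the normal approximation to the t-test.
Power ≈ 0.60

Power calculation (two-sample t-test, normal approximation):
z_β = d · √(n/2) - z_{α/2}
z_β = 0.34 · √(107/2) - 2.241
z_β = 0.34 · 7.314 - 2.241
z_β = 0.245

Power = Φ(z_β) = Φ(0.245) ≈ 0.597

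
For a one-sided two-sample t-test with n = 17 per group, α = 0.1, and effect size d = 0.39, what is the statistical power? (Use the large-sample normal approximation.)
Power ≈ 0.44

Power calculation (two-sample t-test, normal approximation):
z_β = d · √(n/2) - z_α
z_β = 0.39 · √(17/2) - 1.282
z_β = 0.39 · 2.915 - 1.282
z_β = -0.145

Power = Φ(z_β) = Φ(-0.145) ≈ 0.443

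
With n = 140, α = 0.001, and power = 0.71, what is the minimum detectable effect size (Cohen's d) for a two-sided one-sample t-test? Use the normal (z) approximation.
d ≈ 0.32

Minimum detectable effect (one-sample t-test, normal approximation):
d = (z_{α/2} + z_β) / √n
d = (3.291 + 0.553) / √140
d = 3.844 / 11.832
d ≈ 0.32

By Cohen's convention (0.2 small / 0.5 medium / 0.8 large): small effect.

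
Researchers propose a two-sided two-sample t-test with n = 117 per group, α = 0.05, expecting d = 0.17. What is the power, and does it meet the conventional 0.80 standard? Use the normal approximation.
Power ≈ 0.25; the study is underpowered (power < 0.80)

Power calculation (two-sample t-test, normal approximation):
z_β = d · √(n/2) - z_{α/2}
z_β = 0.17 · √(117/2) - 1.960
z_β = 0.17 · 7.649 - 1.960
z_β = -0.660

Power = Φ(z_β) = Φ(-0.660) ≈ 0.255

Effect size d = 0.17 is very small by Cohen's convention (0.2/0.5/0.8).

Threshold: power ≥ 0.80 is conventionally adequate.
Power ≈ 0.25 → the study is underpowered (power < 0.80).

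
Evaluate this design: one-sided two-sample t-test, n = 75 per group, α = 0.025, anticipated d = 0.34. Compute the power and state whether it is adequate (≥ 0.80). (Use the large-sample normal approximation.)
Power ≈ 0.55; the study is underpowered (power < 0.80)

Power calculation (two-sample t-test, normal approximation):
z_β = d · √(n/2) - z_α
z_β = 0.34 · √(75/2) - 1.960
z_β = 0.34 · 6.124 - 1.960
z_β = 0.122

Power = Φ(z_β) = Φ(0.122) ≈ 0.549

Effect size d = 0.34 is small by Cohen's convention (0.2/0.5/0.8).

Threshold: power ≥ 0.80 is conventionally adequate.
Power ≈ 0.55 → the study is underpowered (power < 0.80).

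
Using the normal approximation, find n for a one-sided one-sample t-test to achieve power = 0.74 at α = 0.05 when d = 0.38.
n = 37

Sample size formula (one-sample t-test, normal approximation):
n = ((z_α + z_β) / d)²

z_α = 1.645 (for α = 0.05, one-sided)
z_β = 0.643 (for power = 0.74)
d = 0.38

n = ((1.645 + 0.643) / 0.38)²
n = (6.021)²
n ≈ 36.25
Round up to the next whole number: n = 37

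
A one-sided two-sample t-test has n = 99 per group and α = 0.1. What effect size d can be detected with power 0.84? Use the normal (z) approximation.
d ≈ 0.32

Minimum detectable effect (two-sample t-test, normal approximation):
d = (z_α + z_β) / √(n/2)
d = (1.282 + 0.994) / √(99/2)
d = 2.276 / 7.036
d ≈ 0.32

By Cohen's convention (0.2 small / 0.5 medium / 0.8 large): small effect.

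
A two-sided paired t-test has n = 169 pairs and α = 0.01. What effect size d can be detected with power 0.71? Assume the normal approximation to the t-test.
d ≈ 0.24

Minimum detectable effect (paired t-test, normal approximation):
d = (z_{α/2} + z_β) / √n
d = (2.576 + 0.553) / √169
d = 3.129 / 13.000
d ≈ 0.24

By Cohen's convention (0.2 small / 0.5 medium / 0.8 large): small effect.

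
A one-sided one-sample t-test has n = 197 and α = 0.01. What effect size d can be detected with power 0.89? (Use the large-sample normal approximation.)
d ≈ 0.25

Minimum detectable effect (one-sample t-test, normal approximation):
d = (z_α + z_β) / √n
d = (2.326 + 1.227) / √197
d = 3.553 / 14.036
d ≈ 0.25

By Cohen's convention (0.2 small / 0.5 medium / 0.8 large): small effect.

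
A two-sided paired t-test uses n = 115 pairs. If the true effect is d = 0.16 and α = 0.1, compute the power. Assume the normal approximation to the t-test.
Power ≈ 0.53

Power calculation (paired t-test, normal approximation):
z_β = d · √n - z_{α/2}
z_β = 0.16 · √115 - 1.645
z_β = 0.16 · 10.724 - 1.645
z_β = 0.071

Power = Φ(z_β) = Φ(0.071) ≈ 0.528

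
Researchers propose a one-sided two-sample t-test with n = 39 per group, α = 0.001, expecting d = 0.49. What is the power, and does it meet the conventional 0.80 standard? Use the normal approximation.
Power ≈ 0.18; the study is underpowered (power < 0.80)

Power calculation (two-sample t-test, normal approximation):
z_β = d · √(n/2) - z_α
z_β = 0.49 · √(39/2) - 3.090
z_β = 0.49 · 4.416 - 3.090
z_β = -0.926

Power = Φ(z_β) = Φ(-0.926) ≈ 0.177

Effect size d = 0.49 is small by Cohen's convention (0.2/0.5/0.8).

Threshold: power ≥ 0.80 is conventionally adequate.
Power ≈ 0.18 → the study is underpowered (power < 0.80).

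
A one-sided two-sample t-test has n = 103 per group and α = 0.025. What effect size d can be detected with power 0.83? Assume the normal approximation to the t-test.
d ≈ 0.41

Minimum detectable effect (two-sample t-test, normal approximation):
d = (z_α + z_β) / √(n/2)
d = (1.960 + 0.954) / √(103/2)
d = 2.914 / 7.176
d ≈ 0.41

By Cohen's convention (0.2 small / 0.5 medium / 0.8 large): small effect.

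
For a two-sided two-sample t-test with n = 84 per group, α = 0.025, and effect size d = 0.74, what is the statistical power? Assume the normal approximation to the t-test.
Power ≈ 0.99

Power calculation (two-sample t-test, normal approximation):
z_β = d · √(n/2) - z_{α/2}
z_β = 0.74 · √(84/2) - 2.241
z_β = 0.74 · 6.481 - 2.241
z_β = 2.554

Power = Φ(z_β) = Φ(2.554) ≈ 0.995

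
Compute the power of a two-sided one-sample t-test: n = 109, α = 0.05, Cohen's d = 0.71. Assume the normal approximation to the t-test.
Power ≈ 1.00

Power calculation (one-sample t-test, normal approximation):
z_β = d · √n - z_{α/2}
z_β = 0.71 · √109 - 1.960
z_β = 0.71 · 10.440 - 1.960
z_β = 5.453

Power = Φ(z_β) = Φ(5.453) ≈ 1.000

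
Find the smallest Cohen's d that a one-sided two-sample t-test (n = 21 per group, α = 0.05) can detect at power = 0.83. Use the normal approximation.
d ≈ 0.80

Minimum detectable effect (two-sample t-test, normal approximation):
d = (z_α + z_β) / √(n/2)
d = (1.645 + 0.954) / √(21/2)
d = 2.599 / 3.240
d ≈ 0.80

By Cohen's convention (0.2 small / 0.5 medium / 0.8 large): large effect.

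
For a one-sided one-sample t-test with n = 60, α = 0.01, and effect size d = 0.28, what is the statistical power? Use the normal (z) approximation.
Power ≈ 0.44

Power calculation (one-sample t-test, normal approximation):
z_β = d · √n - z_α
z_β = 0.28 · √60 - 2.326
z_β = 0.28 · 7.746 - 2.326
z_β = -0.157

Power = Φ(z_β) = Φ(-0.157) ≈ 0.437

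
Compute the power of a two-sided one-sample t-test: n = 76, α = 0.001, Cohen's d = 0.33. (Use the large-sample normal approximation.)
Power ≈ 0.34

Power calculation (one-sample t-test, normal approximation):
z_β = d · √n - z_{α/2}
z_β = 0.33 · √76 - 3.291
z_β = 0.33 · 8.718 - 3.291
z_β = -0.414

Power = Φ(z_β) = Φ(-0.414) ≈ 0.340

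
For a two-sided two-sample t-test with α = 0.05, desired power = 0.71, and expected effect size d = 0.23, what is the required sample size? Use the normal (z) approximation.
n = 239 per group

Sample size formula (two-sample t-test, normal approximation):
n = 2 · ((z_{α/2} + z_β) / d)²

z_{α/2} = 1.960 (for α = 0.05, two-sided)
z_β = 0.553 (for power = 0.71)
d = 0.23

n = 2 · ((1.960 + 0.553) / 0.23)²
n = 2 · (10.926)²
n ≈ 238.75
Round up to the next whole number: n = 239 per group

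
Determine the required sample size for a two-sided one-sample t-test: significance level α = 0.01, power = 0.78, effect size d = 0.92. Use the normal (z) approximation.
n = 14

Sample size formula (one-sample t-test, normal approximation):
n = ((z_{α/2} + z_β) / d)²

z_{α/2} = 2.576 (for α = 0.01, two-sided)
z_β = 0.772 (for power = 0.78)
d = 0.92

n = ((2.576 + 0.772) / 0.92)²
n = (3.639)²
n ≈ 13.24
Round up to the next whole number: n = 14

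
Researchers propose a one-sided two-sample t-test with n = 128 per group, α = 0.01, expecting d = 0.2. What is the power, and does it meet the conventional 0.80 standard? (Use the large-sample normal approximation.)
Power ≈ 0.23; the study is underpowered (power < 0.80)

Power calculation (two-sample t-test, normal approximation):
z_β = d · √(n/2) - z_α
z_β = 0.2 · √(128/2) - 2.326
z_β = 0.2 · 8.000 - 2.326
z_β = -0.726

Power = Φ(z_β) = Φ(-0.726) ≈ 0.234

Effect size d = 0.2 is small by Cohen's convention (0.2/0.5/0.8).

Threshold: power ≥ 0.80 is conventionally adequate.
Power ≈ 0.23 → the study is underpowered (power < 0.80).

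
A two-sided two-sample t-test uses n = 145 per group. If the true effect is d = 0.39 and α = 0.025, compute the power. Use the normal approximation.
Power ≈ 0.86

Power calculation (two-sample t-test, normal approximation):
z_β = d · √(n/2) - z_{α/2}
z_β = 0.39 · √(145/2) - 2.241
z_β = 0.39 · 8.515 - 2.241
z_β = 1.079

Power = Φ(z_β) = Φ(1.079) ≈ 0.860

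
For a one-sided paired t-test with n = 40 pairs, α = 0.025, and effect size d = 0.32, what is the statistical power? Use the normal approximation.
Power ≈ 0.53

Power calculation (paired t-test, normal approximation):
z_β = d · √n - z_α
z_β = 0.32 · √40 - 1.960
z_β = 0.32 · 6.325 - 1.960
z_β = 0.064

Power = Φ(z_β) = Φ(0.064) ≈ 0.525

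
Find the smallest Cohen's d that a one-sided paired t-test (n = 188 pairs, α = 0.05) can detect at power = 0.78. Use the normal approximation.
d ≈ 0.18

Minimum detectable effect (paired t-test, normal approximation):
d = (z_α + z_β) / √n
d = (1.645 + 0.772) / √188
d = 2.417 / 13.711
d ≈ 0.18

By Cohen's convention (0.2 small / 0.5 medium / 0.8 large): very small effect.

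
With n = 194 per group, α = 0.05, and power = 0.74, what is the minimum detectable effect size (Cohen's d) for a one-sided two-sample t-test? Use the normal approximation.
d ≈ 0.23

Minimum detectable effect (two-sample t-test, normal approximation):
d = (z_α + z_β) / √(n/2)
d = (1.645 + 0.643) / √(194/2)
d = 2.288 / 9.849
d ≈ 0.23

By Cohen's convention (0.2 small / 0.5 medium / 0.8 large): small effect.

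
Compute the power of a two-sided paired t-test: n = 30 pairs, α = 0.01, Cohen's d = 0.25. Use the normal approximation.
Power ≈ 0.11

Power calculation (paired t-test, normal approximation):
z_β = d · √n - z_{α/2}
z_β = 0.25 · √30 - 2.576
z_β = 0.25 · 5.477 - 2.576
z_β = -1.207

Power = Φ(z_β) = Φ(-1.207) ≈ 0.114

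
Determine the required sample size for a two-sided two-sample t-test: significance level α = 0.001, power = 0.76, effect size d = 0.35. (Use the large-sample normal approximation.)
n = 261 per group

Sample size formula (two-sample t-test, normal approximation):
n = 2 · ((z_{α/2} + z_β) / d)²

z_{α/2} = 3.291 (for α = 0.001, two-sided)
z_β = 0.706 (for power = 0.76)
d = 0.35

n = 2 · ((3.291 + 0.706) / 0.35)²
n = 2 · (11.420)²
n ≈ 260.83
Round up to the next whole number: n = 261 per group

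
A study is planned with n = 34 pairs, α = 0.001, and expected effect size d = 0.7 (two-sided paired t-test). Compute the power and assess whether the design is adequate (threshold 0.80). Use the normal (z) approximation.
Power ≈ 0.79; the study is underpowered (power < 0.80)

Power calculation (paired t-test, normal approximation):
z_β = d · √n - z_{α/2}
z_β = 0.7 · √34 - 3.291
z_β = 0.7 · 5.831 - 3.291
z_β = 0.791

Power = Φ(z_β) = Φ(0.791) ≈ 0.786

Effect size d = 0.7 is medium by Cohen's convention (0.2/0.5/0.8).

Threshold: power ≥ 0.80 is conventionally adequate.
Power ≈ 0.79 → the study is underpowered (power < 0.80).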